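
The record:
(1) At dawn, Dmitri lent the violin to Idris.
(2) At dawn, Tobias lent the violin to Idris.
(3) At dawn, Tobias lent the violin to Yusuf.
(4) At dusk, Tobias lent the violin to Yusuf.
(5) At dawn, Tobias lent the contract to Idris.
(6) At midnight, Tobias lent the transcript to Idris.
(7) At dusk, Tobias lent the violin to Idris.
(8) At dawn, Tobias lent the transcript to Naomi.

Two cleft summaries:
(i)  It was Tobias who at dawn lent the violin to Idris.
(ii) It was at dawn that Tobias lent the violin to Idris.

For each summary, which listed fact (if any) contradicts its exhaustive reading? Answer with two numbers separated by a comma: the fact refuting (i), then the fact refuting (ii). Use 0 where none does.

1, 7

(i): focus "Tobias". Looking for same thing, recipient, setting (the violin / Idris / at dawn) with some other agent — fact (1) has Dmitri there. Refuted.
(ii): focus "at dawn". Looking for same agent, thing, recipient (Tobias / the violin / Idris) with some other setting — fact (7) has at dusk there. Refuted.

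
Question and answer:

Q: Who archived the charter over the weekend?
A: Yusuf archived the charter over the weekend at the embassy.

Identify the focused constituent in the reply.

The wh-word "who" asks about the subject (agent).
In the answer, "the charter" and "over the weekend" are given — repeated from the question.
"at the embassy" is also new, but it specifies the location, which is not what the question asks about — so it is not the focus.
The constituent filling the subject (agent) gap is "Yusuf"; that is the focus.

Yusuf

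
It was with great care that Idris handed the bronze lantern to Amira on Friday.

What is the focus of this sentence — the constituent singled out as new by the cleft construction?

In an it-cleft "It was X that/who ...", the clefted constituent X is the focus; the that/who-clause expresses the presupposed open proposition.
Here the focus is "with great care". The backgrounded (presupposed) material includes "Idris", "the bronze lantern", "to Amira" and "on Friday".

with great care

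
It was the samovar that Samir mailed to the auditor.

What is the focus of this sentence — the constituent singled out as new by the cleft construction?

In an it-cleft "It was X that/who ...", the clefted constituent X is the focus; the that/who-clause expresses the presupposed open proposition.
Here the focus is "the samovar". The backgrounded (presupposed) material includes "Samir" and "to the auditor".

the samovar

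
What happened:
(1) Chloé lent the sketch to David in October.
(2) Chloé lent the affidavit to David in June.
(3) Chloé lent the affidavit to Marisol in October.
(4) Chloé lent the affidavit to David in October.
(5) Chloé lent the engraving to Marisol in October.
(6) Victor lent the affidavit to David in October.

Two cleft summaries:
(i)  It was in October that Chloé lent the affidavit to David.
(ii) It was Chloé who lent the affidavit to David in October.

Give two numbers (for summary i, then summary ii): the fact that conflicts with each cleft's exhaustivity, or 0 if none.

Summary (i) focuses "in October" (the setting); background agent = Chloé, thing = the affidavit, recipient = David. Fact (2) matches that background with setting = in June — refutes (i).
Summary (ii) focuses "Chloé" (the agent); background thing = the affidavit, recipient = David, setting = in October. Fact (6) matches that background with agent = Victor — refutes (ii).

2, 6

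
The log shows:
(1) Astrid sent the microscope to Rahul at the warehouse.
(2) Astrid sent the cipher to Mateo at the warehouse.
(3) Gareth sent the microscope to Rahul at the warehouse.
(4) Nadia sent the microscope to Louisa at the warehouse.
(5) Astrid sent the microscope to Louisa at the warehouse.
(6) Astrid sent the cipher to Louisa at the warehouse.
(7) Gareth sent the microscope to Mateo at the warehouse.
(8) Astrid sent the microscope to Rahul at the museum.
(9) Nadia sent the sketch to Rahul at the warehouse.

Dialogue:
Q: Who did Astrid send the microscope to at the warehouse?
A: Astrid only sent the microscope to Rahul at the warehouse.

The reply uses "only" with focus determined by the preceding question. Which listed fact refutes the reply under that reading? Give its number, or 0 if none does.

The question "Who did ... to ...?" targets the recipient, so in the reply the focus falls on "Rahul".
"Only" then excludes alternative recipients while the background — same agent, thing, setting (Astrid / the microscope / at the warehouse) — is held fixed.
Fact (5) shares the background with a different recipient (Louisa) — counterexample.
(Fact (8) would refute a reading with focus on the setting — but that is not what the question asks.)

5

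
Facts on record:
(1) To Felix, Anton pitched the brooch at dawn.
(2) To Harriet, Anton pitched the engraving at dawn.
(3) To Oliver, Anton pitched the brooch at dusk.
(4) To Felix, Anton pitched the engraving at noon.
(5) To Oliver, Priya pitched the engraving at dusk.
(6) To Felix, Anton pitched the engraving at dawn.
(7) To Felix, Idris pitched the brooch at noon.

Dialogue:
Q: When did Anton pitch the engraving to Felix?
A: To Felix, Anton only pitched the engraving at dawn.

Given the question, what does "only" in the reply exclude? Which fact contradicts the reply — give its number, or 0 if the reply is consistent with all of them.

4

The question "When did ...?" targets the setting, so in the reply the focus falls on "at dawn".
"Only" then excludes alternative settings while the background — same agent, thing, recipient (Anton / the engraving / Felix) — is held fixed.
Fact (4) shares the background with a different setting (at noon) — counterexample.
(Fact (1) would refute a reading with focus on the thing — but that is not what the question asks.)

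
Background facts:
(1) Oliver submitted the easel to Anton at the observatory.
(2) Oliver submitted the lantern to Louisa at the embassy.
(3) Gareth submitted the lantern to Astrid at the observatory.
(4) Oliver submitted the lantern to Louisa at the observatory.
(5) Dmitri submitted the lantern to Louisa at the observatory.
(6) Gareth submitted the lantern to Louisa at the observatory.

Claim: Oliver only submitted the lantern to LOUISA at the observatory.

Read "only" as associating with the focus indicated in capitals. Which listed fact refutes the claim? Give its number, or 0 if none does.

0

The capitals mark "Louisa" as focus. So "only" rules out other recipients, with the rest (Oliver as agent and the lantern as thing and at the observatory as setting) as background.
Every other fact changes something in the background, not just the recipient. Nothing refutes the claim.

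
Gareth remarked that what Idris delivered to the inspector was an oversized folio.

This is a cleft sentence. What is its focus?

an oversized folio

In a pseudo-cleft "What ... was X", the post-copular constituent X is the focus.
Here the focus is "an oversized folio". The backgrounded (presupposed) material includes "Idris" and "to the inspector".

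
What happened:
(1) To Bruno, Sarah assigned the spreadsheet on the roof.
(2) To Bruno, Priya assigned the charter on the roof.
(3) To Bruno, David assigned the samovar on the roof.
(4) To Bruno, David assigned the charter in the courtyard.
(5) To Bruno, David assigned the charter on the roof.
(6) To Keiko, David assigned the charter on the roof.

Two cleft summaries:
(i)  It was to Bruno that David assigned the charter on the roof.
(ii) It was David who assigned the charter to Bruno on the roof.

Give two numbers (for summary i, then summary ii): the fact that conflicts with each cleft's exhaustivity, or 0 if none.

Summary (i) focuses "Bruno" (the recipient); background same agent, thing, setting (David / the charter / on the roof). Fact (6) matches that background with recipient = Keiko — refutes (i).
Summary (ii) focuses "David" (the agent); background same thing, recipient, setting (the charter / Bruno / on the roof). Fact (2) matches that background with agent = Priya — refutes (ii).

6, 2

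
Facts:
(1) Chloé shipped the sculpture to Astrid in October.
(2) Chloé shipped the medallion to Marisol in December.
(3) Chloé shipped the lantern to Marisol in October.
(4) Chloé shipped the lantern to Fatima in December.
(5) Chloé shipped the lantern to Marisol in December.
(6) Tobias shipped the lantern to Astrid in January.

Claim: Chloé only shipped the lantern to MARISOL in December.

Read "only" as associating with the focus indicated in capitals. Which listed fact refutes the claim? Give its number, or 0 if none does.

4

Focus (in capitals) is "Marisol" — the recipient. "Only" excludes alternative recipients while holding fixed Chloé as agent and the lantern as thing and in December as setting.
Fact (4) shares the background but differs in recipient (Fatima) — a counterexample.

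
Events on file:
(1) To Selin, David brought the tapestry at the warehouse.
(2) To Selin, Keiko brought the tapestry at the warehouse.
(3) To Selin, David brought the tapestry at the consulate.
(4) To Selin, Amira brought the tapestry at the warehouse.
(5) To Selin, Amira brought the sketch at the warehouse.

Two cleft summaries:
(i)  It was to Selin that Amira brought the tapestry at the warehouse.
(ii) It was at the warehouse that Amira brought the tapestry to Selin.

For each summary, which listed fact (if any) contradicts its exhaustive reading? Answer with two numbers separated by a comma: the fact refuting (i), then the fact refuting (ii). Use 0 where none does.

Summary (i) focuses "Selin" (the recipient); background same agent, thing, setting (Amira / the tapestry / at the warehouse). No fact matches that background with a different recipient, so 0.
Summary (ii) focuses "at the warehouse" (the setting); background same agent, thing, recipient (Amira / the tapestry / Selin). No fact matches that background with a different setting, so 0.

0, 0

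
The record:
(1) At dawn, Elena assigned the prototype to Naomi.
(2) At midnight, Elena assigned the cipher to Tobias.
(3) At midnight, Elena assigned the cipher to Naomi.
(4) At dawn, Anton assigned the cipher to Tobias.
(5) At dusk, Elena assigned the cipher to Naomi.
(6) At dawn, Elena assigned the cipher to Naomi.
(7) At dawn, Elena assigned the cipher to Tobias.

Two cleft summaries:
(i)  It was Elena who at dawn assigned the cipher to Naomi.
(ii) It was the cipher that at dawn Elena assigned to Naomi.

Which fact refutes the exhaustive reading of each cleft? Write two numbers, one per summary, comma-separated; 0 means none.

0, 1

(i): focus "Elena". No fact shares the cipher as thing and Naomi as recipient and at dawn as setting with a different agent. 0.
(ii): focus "the cipher". Looking for Elena as agent and Naomi as recipient and at dawn as setting with some other thing — fact (1) has the prototype there. Refuted.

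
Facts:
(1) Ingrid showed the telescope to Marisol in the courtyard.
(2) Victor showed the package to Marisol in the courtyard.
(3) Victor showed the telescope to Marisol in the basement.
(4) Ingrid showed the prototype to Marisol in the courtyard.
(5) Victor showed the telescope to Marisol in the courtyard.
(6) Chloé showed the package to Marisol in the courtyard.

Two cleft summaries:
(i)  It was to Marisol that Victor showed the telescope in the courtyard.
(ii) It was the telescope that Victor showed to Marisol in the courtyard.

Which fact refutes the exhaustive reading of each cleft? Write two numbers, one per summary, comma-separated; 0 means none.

(i): focus "Marisol". No fact shares same agent, thing, setting (Victor / the telescope / in the courtyard) with a different recipient. 0.
(ii): focus "the telescope". Looking for same agent, recipient, setting (Victor / Marisol / in the courtyard) with some other thing — fact (2) has the package there. Refuted.

0, 2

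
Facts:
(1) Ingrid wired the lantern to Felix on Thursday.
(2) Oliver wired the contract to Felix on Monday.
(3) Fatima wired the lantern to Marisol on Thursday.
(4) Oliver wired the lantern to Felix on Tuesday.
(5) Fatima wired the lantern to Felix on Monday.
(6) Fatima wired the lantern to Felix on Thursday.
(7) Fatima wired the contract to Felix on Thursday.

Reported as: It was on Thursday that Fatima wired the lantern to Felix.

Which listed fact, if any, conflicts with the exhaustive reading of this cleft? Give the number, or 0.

5

The cleft puts "on Thursday" in focus and presupposes the open proposition with agent = Fatima, thing = the lantern, recipient = Felix.
Exhaustivity: on Thursday is the only setting satisfying that background.
But fact (5) also has agent = Fatima, thing = the lantern, recipient = Felix, with setting = on Monday — so the exhaustive reading fails.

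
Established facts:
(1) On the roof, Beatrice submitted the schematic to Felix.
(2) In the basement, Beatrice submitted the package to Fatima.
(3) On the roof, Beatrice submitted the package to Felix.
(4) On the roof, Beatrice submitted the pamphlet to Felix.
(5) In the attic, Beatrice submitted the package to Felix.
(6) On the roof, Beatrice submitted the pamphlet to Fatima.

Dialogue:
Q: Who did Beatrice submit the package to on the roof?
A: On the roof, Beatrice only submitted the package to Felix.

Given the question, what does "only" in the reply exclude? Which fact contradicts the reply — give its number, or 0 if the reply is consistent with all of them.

Answering "Who did ... to ...?" puts focus on the recipient — here, "Felix".
"Only" then excludes alternative recipients while the background — same agent, thing, setting (Beatrice / the package / on the roof) — is held fixed.
No listed fact shares that background with another recipient. Nothing contradicts the reply.
(Fact (1) would refute a reading with focus on the thing — but that is not what the question asks.)

0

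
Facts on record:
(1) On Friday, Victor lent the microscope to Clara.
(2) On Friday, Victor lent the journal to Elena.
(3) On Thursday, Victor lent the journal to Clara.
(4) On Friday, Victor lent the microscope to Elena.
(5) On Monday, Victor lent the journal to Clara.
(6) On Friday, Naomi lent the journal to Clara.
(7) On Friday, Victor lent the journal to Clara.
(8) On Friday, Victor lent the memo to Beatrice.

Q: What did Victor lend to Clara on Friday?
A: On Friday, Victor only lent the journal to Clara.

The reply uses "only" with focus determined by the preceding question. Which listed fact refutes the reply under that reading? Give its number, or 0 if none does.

Answering "What did ...?" puts focus on the thing — here, "the journal".
So "only" ranges over things; the rest (agent = Victor, recipient = Clara, setting = on Friday) is presupposed.
Fact (1) keeps agent = Victor, recipient = Clara, setting = on Friday but has thing = the microscope; that refutes the reply.
(Fact (3) would refute a reading with focus on the setting — but that is not what the question asks.)

1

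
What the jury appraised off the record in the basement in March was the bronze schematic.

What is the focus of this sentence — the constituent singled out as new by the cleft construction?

In a pseudo-cleft "What ... was X", the post-copular constituent X is the focus.
Here the focus is "the bronze schematic". The backgrounded (presupposed) material includes "the jury", "off the record", "in March" and "in the basement".

the bronze schematic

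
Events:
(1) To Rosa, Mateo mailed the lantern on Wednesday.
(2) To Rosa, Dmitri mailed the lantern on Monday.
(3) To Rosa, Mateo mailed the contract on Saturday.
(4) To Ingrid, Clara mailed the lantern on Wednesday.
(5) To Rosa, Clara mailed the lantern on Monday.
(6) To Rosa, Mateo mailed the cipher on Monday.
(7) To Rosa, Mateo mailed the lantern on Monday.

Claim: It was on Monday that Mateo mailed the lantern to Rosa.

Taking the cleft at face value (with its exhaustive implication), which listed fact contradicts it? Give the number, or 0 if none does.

1

Focus of the cleft: "on Monday" (the setting). Presupposed background: Mateo as agent and the lantern as thing and Rosa as recipient.
Exhaustivity: on Monday is the only setting satisfying that background.
Fact (1) shares the background but with setting = on Wednesday; exhaustivity is violated.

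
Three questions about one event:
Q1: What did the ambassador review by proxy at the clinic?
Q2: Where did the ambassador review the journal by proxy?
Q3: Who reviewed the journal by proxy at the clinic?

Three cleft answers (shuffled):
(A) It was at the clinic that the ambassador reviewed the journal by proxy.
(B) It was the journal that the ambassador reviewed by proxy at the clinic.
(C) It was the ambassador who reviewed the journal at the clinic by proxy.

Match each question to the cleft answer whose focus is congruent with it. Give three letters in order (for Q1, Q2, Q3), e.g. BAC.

BAC

Q1 asks about the direct object; cleft (B) focuses "the journal", which is the direct object — so Q1 → B.
Q2 asks about the location; cleft (A) focuses "at the clinic", which is the location — so Q2 → A.
Q3 asks about the subject (agent); cleft (C) focuses "the ambassador", which is the subject (agent) — so Q3 → C.
Mapping: Q1→B, Q2→A, Q3→C.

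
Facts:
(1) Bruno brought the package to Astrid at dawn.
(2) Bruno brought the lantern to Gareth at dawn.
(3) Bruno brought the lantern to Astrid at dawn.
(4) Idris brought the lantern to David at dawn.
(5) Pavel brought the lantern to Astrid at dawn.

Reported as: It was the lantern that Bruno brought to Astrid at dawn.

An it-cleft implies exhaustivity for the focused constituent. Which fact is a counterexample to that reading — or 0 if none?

1

The cleft puts "the lantern" in focus and presupposes the open proposition with agent = Bruno, recipient = Astrid, setting = at dawn.
The exhaustive reading says no other thing fits that background.
But fact (1) also has agent = Bruno, recipient = Astrid, setting = at dawn, with thing = the package — so the exhaustive reading fails.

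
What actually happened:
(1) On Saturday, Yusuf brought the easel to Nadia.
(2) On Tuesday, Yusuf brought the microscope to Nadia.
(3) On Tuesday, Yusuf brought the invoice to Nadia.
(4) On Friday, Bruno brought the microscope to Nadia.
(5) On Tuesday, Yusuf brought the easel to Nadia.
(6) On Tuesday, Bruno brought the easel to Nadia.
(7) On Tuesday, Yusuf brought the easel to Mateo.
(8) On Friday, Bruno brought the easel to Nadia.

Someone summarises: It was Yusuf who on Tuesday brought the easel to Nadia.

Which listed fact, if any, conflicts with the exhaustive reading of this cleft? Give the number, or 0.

The cleft puts "Yusuf" in focus and presupposes the open proposition with thing = the easel, recipient = Nadia, setting = on Tuesday.
The exhaustive reading says no other agent fits that background.
Fact (6) shares the background but with agent = Bruno; exhaustivity is violated.

6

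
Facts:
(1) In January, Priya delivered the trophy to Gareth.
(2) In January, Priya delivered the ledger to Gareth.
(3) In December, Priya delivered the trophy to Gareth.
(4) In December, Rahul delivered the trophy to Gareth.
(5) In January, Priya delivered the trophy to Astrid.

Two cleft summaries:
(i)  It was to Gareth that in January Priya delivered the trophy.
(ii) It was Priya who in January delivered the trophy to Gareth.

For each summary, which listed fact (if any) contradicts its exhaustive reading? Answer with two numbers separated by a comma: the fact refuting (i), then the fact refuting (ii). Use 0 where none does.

(i): focus "Gareth". Looking for agent = Priya, thing = the trophy, setting = in January with some other recipient — fact (5) has Astrid there. Refuted.
(ii): focus "Priya". No fact shares thing = the trophy, recipient = Gareth, setting = in January with a different agent. 0.

5, 0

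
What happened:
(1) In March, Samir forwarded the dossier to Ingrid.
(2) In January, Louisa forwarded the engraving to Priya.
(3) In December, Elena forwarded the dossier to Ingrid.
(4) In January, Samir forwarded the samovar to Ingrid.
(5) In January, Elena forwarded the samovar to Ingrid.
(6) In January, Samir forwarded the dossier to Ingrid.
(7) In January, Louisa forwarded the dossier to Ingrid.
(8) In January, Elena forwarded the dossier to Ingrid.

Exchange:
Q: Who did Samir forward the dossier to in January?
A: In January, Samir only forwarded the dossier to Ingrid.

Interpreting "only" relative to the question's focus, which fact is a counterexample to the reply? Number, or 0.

0

The question "Who did ... to ...?" targets the recipient, so in the reply the focus falls on "Ingrid".
So "only" ranges over recipients; the rest (Samir as agent and the dossier as thing and in January as setting) is presupposed.
No fact keeps Samir as agent and the dossier as thing and in January as setting while changing the recipient; every other fact differs on something backgrounded. The reply stands.
(Fact (4) would refute a reading with focus on the thing — but that is not what the question asks.)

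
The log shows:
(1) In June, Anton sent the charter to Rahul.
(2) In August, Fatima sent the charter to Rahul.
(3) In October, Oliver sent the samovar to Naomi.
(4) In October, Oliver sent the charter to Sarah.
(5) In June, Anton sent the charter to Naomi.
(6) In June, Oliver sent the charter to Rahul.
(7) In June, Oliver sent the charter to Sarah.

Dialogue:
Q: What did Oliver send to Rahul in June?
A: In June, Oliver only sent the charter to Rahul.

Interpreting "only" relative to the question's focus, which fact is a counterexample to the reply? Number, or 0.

The question "What did ...?" targets the thing, so in the reply the focus falls on "the charter".
So "only" ranges over things; the rest (same agent, recipient, setting (Oliver / Rahul / in June)) is presupposed.
No fact keeps same agent, recipient, setting (Oliver / Rahul / in June) while changing the thing; every other fact differs on something backgrounded. The reply stands.
(Fact (7) would refute a reading with focus on the recipient — but that is not what the question asks.)

0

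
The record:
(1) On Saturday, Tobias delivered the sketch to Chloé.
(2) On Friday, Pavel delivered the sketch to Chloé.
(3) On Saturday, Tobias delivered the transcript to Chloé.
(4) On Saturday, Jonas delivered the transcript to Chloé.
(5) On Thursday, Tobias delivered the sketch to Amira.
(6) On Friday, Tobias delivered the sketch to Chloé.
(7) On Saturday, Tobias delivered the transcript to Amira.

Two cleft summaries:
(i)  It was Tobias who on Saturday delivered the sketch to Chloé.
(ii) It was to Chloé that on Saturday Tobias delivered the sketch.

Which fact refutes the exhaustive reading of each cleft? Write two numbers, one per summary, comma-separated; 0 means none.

Summary (i) focuses "Tobias" (the agent); background thing = the sketch, recipient = Chloé, setting = on Saturday. No fact matches that background with a different agent, so 0.
Summary (ii) focuses "Chloé" (the recipient); background agent = Tobias, thing = the sketch, setting = on Saturday. No fact matches that background with a different recipient, so 0.

0, 0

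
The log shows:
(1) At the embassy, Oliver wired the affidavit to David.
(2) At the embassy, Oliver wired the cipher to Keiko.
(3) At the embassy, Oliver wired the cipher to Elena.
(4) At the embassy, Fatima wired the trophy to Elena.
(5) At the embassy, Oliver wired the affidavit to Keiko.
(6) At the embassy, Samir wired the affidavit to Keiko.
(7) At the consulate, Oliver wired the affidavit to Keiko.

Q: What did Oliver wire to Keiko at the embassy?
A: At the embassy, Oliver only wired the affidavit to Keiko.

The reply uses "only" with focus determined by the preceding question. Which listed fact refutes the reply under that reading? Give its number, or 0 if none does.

2

Answering "What did ...?" puts focus on the thing — here, "the affidavit".
So "only" ranges over things; the rest (same agent, recipient, setting (Oliver / Keiko / at the embassy)) is presupposed.
Fact (2) keeps same agent, recipient, setting (Oliver / Keiko / at the embassy) but has thing = the cipher; that refutes the reply.
(Fact (7) would refute a reading with focus on the setting — but that is not what the question asks.)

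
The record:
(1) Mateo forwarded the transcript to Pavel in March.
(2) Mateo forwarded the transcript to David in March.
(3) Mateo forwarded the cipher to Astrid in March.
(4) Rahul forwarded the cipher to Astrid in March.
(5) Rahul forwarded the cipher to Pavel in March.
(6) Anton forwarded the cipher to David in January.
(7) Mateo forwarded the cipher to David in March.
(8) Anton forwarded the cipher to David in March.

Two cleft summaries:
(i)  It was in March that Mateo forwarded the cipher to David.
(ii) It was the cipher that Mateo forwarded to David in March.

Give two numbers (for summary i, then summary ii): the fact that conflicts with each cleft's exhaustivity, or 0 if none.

0, 2

(i): focus "in March". No fact shares agent = Mateo, thing = the cipher, recipient = David with a different setting. 0.
(ii): focus "the cipher". Looking for agent = Mateo, recipient = David, setting = in March with some other thing — fact (2) has the transcript there. Refuted.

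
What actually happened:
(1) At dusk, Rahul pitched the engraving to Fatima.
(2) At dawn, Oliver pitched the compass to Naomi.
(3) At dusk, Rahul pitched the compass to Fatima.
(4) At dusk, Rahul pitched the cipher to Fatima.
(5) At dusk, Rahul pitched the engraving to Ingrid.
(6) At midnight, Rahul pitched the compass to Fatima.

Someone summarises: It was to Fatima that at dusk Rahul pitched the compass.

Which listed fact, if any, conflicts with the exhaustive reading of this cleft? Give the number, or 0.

Focus of the cleft: "Fatima" (the recipient). Presupposed background: Rahul as agent and the compass as thing and at dusk as setting.
The exhaustive reading says no other recipient fits that background.
No listed fact matches the background with a different recipient. Exhaustivity holds.

0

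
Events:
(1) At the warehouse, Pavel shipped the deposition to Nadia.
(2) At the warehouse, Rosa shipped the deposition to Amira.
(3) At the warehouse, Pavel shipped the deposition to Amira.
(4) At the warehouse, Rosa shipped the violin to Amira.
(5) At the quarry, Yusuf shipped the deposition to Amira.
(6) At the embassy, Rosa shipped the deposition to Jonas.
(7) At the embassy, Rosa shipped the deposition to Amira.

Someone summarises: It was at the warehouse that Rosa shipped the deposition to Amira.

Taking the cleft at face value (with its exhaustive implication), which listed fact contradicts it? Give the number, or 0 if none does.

Focus of the cleft: "at the warehouse" (the setting). Presupposed background: same agent, thing, recipient (Rosa / the deposition / Amira).
The exhaustive reading says no other setting fits that background.
But fact (7) also has same agent, thing, recipient (Rosa / the deposition / Amira), with setting = at the embassy — so the exhaustive reading fails.

7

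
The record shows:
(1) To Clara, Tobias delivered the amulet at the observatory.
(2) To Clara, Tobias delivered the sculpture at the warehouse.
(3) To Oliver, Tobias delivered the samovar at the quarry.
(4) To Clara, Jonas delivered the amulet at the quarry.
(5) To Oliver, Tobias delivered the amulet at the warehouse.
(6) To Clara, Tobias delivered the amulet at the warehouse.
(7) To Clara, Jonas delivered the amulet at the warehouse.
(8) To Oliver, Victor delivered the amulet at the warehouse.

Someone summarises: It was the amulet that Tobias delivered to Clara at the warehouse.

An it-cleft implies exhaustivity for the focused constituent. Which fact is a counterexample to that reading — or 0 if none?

2

Focus of the cleft: "the amulet" (the thing). Presupposed background: Tobias as agent and Clara as recipient and at the warehouse as setting.
Exhaustivity: the amulet is the only thing satisfying that background.
Fact (2) shares the background but with thing = the sculpture; exhaustivity is violated.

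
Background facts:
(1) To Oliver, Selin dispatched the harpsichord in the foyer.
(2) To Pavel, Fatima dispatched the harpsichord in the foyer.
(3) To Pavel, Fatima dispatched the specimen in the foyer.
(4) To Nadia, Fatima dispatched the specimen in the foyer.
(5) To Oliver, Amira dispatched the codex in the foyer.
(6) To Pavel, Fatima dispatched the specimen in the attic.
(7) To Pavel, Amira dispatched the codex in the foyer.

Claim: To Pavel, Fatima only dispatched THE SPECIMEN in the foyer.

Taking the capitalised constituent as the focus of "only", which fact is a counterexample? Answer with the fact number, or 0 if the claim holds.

2

Focus (in capitals) is "the specimen" — the thing. "Only" excludes alternative things while holding fixed agent = Fatima, recipient = Pavel, setting = in the foyer.
Fact (2) shares the background but differs in thing (the harpsichord) — a counterexample.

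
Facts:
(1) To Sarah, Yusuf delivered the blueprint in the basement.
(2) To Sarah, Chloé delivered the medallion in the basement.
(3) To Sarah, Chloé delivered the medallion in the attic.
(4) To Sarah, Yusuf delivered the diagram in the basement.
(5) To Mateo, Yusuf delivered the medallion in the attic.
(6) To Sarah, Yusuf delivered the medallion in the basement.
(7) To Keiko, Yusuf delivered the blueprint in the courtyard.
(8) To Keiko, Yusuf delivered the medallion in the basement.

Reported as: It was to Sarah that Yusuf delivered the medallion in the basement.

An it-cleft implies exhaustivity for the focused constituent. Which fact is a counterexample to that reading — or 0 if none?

The cleft puts "Sarah" in focus and presupposes the open proposition with same agent, thing, setting (Yusuf / the medallion / in the basement).
The exhaustive reading says no other recipient fits that background.
Fact (8) shares the background but with recipient = Keiko; exhaustivity is violated.

8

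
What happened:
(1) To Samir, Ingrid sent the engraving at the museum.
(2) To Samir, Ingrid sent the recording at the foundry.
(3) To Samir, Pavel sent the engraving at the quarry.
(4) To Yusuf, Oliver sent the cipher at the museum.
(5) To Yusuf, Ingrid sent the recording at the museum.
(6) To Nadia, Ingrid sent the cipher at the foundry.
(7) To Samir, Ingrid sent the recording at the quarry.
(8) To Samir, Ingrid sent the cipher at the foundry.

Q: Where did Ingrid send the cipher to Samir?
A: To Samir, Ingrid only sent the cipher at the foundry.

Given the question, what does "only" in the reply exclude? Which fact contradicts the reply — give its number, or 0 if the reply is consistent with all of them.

0

Answering "Where did ...?" puts focus on the setting — here, "at the foundry".
"Only" then excludes alternative settings while the background — same agent, thing, recipient (Ingrid / the cipher / Samir) — is held fixed.
No fact keeps same agent, thing, recipient (Ingrid / the cipher / Samir) while changing the setting; every other fact differs on something backgrounded. The reply stands.
(Fact (6) would refute a reading with focus on the recipient — but that is not what the question asks.)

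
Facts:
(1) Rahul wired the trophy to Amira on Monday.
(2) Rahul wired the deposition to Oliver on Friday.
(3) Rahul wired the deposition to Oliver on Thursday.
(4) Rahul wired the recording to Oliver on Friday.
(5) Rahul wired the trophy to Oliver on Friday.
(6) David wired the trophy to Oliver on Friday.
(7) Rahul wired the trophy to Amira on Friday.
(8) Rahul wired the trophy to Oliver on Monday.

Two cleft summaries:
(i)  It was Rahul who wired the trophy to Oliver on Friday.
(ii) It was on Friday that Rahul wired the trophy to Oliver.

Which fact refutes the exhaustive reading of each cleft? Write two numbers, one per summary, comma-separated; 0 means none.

(i): focus "Rahul". Looking for the trophy as thing and Oliver as recipient and on Friday as setting with some other agent — fact (6) has David there. Refuted.
(ii): focus "on Friday". Looking for Rahul as agent and the trophy as thing and Oliver as recipient with some other setting — fact (8) has on Monday there. Refuted.

6, 8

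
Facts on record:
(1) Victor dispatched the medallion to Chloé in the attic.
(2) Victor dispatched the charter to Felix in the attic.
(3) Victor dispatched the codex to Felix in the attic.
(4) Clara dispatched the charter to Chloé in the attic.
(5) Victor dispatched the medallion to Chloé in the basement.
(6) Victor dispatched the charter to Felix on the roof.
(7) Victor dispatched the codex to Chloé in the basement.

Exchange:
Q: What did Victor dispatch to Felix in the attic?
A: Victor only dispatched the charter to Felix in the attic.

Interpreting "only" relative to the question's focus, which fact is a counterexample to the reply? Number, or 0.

Answering "What did ...?" puts focus on the thing — here, "the charter".
"Only" then excludes alternative things while the background — agent = Victor, recipient = Felix, setting = in the attic — is held fixed.
Fact (3) keeps agent = Victor, recipient = Felix, setting = in the attic but has thing = the codex; that refutes the reply.
(Fact (6) would refute a reading with focus on the setting — but that is not what the question asks.)

3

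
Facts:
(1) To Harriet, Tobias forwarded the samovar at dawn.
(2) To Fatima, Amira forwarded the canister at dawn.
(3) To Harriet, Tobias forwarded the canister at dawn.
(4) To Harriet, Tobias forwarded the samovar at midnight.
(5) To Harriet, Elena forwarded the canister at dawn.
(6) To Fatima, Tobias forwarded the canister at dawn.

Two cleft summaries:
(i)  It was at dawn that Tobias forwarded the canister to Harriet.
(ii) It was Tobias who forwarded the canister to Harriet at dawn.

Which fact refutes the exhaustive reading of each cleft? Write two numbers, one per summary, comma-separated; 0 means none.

0, 5

(i): focus "at dawn". No fact shares agent = Tobias, thing = the canister, recipient = Harriet with a different setting. 0.
(ii): focus "Tobias". Looking for thing = the canister, recipient = Harriet, setting = at dawn with some other agent — fact (5) has Elena there. Refuted.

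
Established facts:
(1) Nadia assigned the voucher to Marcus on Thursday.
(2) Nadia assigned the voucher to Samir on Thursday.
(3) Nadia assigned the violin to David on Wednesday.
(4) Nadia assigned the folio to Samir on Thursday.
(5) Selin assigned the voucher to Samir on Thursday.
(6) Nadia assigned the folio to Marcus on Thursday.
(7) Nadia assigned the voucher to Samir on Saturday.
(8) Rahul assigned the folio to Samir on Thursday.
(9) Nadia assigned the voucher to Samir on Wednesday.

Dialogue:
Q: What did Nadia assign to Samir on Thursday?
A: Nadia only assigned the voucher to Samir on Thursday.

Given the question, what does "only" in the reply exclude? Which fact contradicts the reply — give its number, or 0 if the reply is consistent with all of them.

4

The question "What did ...?" targets the thing, so in the reply the focus falls on "the voucher".
So "only" ranges over things; the rest (agent = Nadia, recipient = Samir, setting = on Thursday) is presupposed.
Fact (4) shares the background with a different thing (the folio) — counterexample.
(Fact (7) would refute a reading with focus on the setting — but that is not what the question asks.)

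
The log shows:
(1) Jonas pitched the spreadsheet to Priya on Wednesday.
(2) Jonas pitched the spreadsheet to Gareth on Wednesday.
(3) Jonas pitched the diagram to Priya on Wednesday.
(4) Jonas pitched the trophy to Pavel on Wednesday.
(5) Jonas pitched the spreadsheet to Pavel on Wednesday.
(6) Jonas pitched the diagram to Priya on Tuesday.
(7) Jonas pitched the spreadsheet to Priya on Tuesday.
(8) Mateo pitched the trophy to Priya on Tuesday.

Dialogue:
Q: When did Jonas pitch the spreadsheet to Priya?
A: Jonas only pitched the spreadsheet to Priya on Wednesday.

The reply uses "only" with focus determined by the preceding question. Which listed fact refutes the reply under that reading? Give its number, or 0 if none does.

The question "When did ...?" targets the setting, so in the reply the focus falls on "on Wednesday".
"Only" then excludes alternative settings while the background — agent = Jonas, thing = the spreadsheet, recipient = Priya — is held fixed.
Fact (7) shares the background with a different setting (on Tuesday) — counterexample.
(Fact (3) would refute a reading with focus on the thing — but that is not what the question asks.)

7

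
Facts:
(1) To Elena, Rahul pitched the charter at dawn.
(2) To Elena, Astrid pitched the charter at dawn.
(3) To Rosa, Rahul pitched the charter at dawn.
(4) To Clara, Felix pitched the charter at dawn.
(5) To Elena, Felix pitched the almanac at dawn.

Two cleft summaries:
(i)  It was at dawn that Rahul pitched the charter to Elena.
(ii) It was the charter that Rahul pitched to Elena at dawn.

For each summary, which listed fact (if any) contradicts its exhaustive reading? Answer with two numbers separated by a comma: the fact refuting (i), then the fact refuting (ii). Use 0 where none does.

0, 0

(i): focus "at dawn". No fact shares agent = Rahul, thing = the charter, recipient = Elena with a different setting. 0.
(ii): focus "the charter". No fact shares agent = Rahul, recipient = Elena, setting = at dawn with a different thing. 0.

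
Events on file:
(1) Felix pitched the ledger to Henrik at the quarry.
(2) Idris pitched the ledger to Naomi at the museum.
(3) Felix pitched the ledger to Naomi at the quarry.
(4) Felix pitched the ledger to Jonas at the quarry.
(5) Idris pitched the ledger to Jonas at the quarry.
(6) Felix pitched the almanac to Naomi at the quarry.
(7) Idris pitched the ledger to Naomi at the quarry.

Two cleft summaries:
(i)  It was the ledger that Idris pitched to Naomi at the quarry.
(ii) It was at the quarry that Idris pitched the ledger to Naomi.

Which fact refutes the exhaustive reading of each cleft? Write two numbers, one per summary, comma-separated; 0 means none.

0, 2

(i): focus "the ledger". No fact shares same agent, recipient, setting (Idris / Naomi / at the quarry) with a different thing. 0.
(ii): focus "at the quarry". Looking for same agent, thing, recipient (Idris / the ledger / Naomi) with some other setting — fact (2) has at the museum there. Refuted.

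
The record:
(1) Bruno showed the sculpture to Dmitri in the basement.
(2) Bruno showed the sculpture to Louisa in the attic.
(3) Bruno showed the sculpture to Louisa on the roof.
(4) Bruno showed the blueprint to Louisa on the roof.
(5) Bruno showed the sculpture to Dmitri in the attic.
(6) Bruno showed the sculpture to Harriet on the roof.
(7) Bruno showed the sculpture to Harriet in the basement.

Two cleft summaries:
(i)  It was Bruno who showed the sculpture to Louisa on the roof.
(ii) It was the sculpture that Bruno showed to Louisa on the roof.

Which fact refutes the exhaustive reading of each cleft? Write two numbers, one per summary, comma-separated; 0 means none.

Summary (i) focuses "Bruno" (the agent); background thing = the sculpture, recipient = Louisa, setting = on the roof. No fact matches that background with a different agent, so 0.
Summary (ii) focuses "the sculpture" (the thing); background agent = Bruno, recipient = Louisa, setting = on the roof. Fact (4) matches that background with thing = the blueprint — refutes (ii).

0, 4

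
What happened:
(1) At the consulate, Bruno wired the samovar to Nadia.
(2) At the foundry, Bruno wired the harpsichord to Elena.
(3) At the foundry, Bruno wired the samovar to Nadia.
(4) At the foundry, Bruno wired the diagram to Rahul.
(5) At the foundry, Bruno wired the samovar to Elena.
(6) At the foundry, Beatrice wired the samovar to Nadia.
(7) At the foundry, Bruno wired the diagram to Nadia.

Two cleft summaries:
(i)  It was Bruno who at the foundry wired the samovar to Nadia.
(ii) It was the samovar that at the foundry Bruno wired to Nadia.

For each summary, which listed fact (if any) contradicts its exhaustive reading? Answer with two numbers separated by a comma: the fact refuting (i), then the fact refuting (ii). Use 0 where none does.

6, 7

(i): focus "Bruno". Looking for thing = the samovar, recipient = Nadia, setting = at the foundry with some other agent — fact (6) has Beatrice there. Refuted.
(ii): focus "the samovar". Looking for agent = Bruno, recipient = Nadia, setting = at the foundry with some other thing — fact (7) has the diagram there. Refuted.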